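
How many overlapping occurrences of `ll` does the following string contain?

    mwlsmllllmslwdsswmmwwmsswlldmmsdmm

Sliding a length-2 window over the 34 characters (33 positions):
  position 6–7: ll
  position 7–8: ll
  position 8–9: ll
  position 26–27: ll

4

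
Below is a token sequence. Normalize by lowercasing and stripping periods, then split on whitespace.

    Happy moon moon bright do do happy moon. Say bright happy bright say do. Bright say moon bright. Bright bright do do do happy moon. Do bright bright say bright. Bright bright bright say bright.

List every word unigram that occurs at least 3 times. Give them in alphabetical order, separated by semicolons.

bright; do; happy; moon; say

Unigram counts meeting the condition (at least 3 times):
  bright: 14
  do: 7
  happy: 4
  moon: 5
  say: 5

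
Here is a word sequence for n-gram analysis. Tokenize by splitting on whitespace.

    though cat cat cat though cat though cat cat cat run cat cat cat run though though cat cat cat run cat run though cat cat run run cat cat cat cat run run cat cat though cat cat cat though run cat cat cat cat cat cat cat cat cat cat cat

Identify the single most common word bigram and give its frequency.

Bigram frequencies (highest first):
  cat cat: 25
  though cat: 6
  cat run: 6
  run cat: 5
  cat though: 4
  run though: 2
  … (3 more, each ≤ 2)

"cat cat", 25 times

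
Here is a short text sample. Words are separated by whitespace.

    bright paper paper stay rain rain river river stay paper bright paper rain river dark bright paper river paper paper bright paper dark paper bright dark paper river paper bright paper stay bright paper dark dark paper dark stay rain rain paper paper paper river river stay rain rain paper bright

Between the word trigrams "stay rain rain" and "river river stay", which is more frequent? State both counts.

"stay rain rain" (3 vs 2)

"stay rain rain": 3 occurrences
"river river stay": 2 occurrences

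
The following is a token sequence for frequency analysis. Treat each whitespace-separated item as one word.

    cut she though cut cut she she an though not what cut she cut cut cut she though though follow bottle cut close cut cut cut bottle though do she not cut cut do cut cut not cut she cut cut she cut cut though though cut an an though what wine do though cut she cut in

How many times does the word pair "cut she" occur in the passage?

Scanning the 57 overlapping bigram windows for "cut she":
  position 1–2: cut she
  position 5–6: cut she
  position 12–13: cut she
  position 16–17: cut she
  position 38–39: cut she
  position 41–42: cut she
  position 55–56: cut she

7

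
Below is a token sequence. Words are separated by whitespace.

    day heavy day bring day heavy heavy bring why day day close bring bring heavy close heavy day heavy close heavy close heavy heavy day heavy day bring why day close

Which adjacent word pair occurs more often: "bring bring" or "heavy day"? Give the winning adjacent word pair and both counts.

"bring bring": 1 occurrence
"heavy day": 4 occurrences

"heavy day" (4 vs 1)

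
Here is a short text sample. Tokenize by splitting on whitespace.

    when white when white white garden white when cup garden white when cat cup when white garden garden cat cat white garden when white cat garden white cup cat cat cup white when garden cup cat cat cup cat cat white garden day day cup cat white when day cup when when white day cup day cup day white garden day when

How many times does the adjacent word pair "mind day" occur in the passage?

0

Scanning the 61 overlapping bigram windows for "mind day":
  (none found)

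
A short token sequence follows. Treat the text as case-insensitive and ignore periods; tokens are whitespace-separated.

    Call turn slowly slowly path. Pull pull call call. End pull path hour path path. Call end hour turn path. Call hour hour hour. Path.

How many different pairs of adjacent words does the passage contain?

20

25 tokens → 24 bigram windows in total.
Repeated bigrams (each contributes count−1 duplicates):
  call end: 2
  hour hour: 2
  hour path: 2
  path call: 2
4 duplicate windows → 24 − 4 = 20 distinct.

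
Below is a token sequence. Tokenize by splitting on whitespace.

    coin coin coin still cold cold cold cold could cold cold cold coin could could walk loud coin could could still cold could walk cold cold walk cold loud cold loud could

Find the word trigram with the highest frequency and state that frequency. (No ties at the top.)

Trigram frequencies (highest first):
  cold cold cold: 3
  coin could could: 2
  coin coin coin: 1
  coin coin still: 1
  coin still cold: 1
  still cold cold: 1
  … (21 more, each ≤ 1)

"cold cold cold", 3 times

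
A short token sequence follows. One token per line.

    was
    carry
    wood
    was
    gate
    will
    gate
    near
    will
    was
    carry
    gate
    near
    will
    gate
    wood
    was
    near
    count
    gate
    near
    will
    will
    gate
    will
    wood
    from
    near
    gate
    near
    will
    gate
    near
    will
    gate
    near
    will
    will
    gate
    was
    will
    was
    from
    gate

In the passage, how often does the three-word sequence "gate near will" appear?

Scanning the 42 overlapping trigram windows for "gate near will":
  position 7–9: gate near will
  position 12–14: gate near will
  position 20–22: gate near will
  position 29–31: gate near will
  position 32–34: gate near will
  position 35–37: gate near will

6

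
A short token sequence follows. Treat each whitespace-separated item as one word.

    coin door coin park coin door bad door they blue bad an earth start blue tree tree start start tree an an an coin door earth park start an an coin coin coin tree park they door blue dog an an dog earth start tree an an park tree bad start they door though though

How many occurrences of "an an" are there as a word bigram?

Scanning the 54 overlapping bigram windows for "an an":
  position 21–22: an an
  position 22–23: an an
  position 29–30: an an
  position 40–41: an an
  position 46–47: an an

5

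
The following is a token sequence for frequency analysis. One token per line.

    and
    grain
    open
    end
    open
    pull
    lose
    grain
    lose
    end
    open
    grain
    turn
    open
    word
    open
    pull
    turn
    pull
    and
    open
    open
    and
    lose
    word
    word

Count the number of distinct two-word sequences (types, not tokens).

26 tokens → 25 bigram windows in total.
Repeated bigrams (each contributes count−1 duplicates):
  end open: 2
  open pull: 2
2 duplicate windows → 25 − 2 = 23 distinct.

23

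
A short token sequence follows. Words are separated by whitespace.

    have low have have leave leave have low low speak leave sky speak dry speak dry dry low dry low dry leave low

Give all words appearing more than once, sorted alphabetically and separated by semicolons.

Unigram counts meeting the condition (more than once):
  dry: 5
  have: 4
  leave: 4
  low: 6
  speak: 3

dry; have; leave; low; speak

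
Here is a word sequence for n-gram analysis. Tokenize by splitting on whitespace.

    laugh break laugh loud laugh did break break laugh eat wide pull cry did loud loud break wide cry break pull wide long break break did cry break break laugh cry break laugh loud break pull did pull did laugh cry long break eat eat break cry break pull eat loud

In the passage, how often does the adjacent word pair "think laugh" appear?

Scanning the 50 overlapping bigram windows for "think laugh":
  (none found)

0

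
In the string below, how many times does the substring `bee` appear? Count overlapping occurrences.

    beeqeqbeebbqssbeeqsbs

Sliding a length-3 window over the 21 characters (19 positions):
  position 1–3: bee
  position 7–9: bee
  position 15–17: bee

3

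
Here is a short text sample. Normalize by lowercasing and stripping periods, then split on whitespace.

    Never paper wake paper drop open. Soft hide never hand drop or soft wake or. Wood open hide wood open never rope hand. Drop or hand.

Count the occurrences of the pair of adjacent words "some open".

0

Scanning the 25 overlapping bigram windows for "some open":
  (none found)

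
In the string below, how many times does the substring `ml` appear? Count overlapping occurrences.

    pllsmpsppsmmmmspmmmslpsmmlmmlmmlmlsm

4

Sliding a length-2 window over the 36 characters (35 positions):
  position 25–26: ml
  position 28–29: ml
  position 31–32: ml
  position 33–34: ml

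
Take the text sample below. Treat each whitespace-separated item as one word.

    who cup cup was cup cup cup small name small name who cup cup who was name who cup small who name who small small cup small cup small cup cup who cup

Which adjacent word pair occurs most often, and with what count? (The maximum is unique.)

"cup cup", 5 times

Bigram frequencies (highest first):
  cup cup: 5
  who cup: 4
  cup small: 4
  name who: 3
  small cup: 3
  small name: 2
  … (10 more, each ≤ 2)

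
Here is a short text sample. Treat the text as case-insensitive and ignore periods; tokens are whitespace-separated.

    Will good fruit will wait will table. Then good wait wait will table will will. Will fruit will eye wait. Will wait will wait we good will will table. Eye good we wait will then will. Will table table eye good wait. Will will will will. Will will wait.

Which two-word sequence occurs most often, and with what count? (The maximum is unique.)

Bigram frequencies (highest first):
  will will: 9
  wait will: 6
  will wait: 4
  will table: 4
  fruit will: 2
  good wait: 2
  … (19 more, each ≤ 2)

"will will", 9 times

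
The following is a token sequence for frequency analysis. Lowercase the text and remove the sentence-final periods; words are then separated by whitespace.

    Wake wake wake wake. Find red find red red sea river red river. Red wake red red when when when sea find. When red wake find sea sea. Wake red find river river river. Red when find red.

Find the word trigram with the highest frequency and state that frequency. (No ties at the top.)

"wake wake wake", 2 times

Trigram frequencies (highest first):
  wake wake wake: 2
  wake wake find: 1
  wake find red: 1
  find red find: 1
  red find red: 1
  find red red: 1
  … (29 more, each ≤ 1)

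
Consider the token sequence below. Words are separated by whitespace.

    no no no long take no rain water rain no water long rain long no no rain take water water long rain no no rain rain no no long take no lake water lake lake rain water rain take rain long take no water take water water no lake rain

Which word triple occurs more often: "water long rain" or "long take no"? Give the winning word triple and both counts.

"water long rain": 2 occurrences
"long take no": 3 occurrences

"long take no" (3 vs 2)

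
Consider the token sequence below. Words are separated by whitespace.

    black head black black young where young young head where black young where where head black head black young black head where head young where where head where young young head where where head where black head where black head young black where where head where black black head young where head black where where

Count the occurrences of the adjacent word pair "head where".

7

Scanning the 54 overlapping bigram windows for "head where":
  position 9–10: head where
  position 21–22: head where
  position 27–28: head where
  position 31–32: head where
  position 34–35: head where
  position 37–38: head where
  position 45–46: head where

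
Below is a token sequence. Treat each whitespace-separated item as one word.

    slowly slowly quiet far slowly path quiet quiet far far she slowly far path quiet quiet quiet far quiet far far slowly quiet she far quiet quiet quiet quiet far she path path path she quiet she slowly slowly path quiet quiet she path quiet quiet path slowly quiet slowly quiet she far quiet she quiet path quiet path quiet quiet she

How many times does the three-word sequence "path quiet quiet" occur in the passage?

Scanning the 60 overlapping trigram windows for "path quiet quiet":
  position 6–8: path quiet quiet
  position 14–16: path quiet quiet
  position 40–42: path quiet quiet
  position 44–46: path quiet quiet
  position 59–61: path quiet quiet

5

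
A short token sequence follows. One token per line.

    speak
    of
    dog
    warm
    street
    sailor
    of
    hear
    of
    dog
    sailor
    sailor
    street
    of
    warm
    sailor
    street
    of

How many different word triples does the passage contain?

18 tokens → 16 trigram windows in total.
Repeated trigrams (each contributes count−1 duplicates):
  sailor street of: 2
1 duplicate windows → 16 − 1 = 15 distinct.

15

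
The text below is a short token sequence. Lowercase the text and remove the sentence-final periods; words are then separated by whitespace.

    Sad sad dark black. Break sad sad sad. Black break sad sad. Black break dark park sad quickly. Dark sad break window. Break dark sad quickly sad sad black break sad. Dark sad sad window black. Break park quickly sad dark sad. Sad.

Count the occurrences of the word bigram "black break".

5

Scanning the 42 overlapping bigram windows for "black break":
  position 4–5: black break
  position 9–10: black break
  position 13–14: black break
  position 29–30: black break
  position 36–37: black break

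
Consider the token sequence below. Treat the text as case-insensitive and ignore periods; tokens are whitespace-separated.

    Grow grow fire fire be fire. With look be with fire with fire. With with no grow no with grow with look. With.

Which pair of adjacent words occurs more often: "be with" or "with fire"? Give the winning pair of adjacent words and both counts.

"with fire" (2 vs 1)

"be with": 1 occurrence
"with fire": 2 occurrences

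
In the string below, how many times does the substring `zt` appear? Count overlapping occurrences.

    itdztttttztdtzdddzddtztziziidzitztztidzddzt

Sliding a length-2 window over the 43 characters (42 positions):
  position 4–5: zt
  position 10–11: zt
  position 22–23: zt
  position 33–34: zt
  position 35–36: zt
  position 42–43: zt

6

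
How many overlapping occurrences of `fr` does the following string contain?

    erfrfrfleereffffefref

3

Sliding a length-2 window over the 21 characters (20 positions):
  position 3–4: fr
  position 5–6: fr
  position 18–19: fr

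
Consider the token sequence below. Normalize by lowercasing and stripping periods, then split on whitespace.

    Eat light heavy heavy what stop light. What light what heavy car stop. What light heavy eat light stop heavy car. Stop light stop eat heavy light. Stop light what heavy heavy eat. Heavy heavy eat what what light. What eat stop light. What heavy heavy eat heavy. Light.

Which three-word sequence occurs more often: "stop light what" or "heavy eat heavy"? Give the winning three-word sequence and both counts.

"stop light what": 3 occurrences
"heavy eat heavy": 2 occurrences

"stop light what" (3 vs 2)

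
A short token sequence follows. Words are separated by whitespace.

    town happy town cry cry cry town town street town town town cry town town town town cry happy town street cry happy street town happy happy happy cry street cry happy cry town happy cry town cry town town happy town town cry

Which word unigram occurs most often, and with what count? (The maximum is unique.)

Unigram frequencies (highest first):
  town: 19
  cry: 12
  happy: 9
  street: 4

"town", 19 times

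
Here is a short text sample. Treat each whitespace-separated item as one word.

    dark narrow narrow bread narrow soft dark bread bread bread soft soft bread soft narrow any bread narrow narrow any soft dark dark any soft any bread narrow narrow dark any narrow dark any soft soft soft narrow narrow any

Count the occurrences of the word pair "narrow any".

Scanning the 39 overlapping bigram windows for "narrow any":
  position 15–16: narrow any
  position 19–20: narrow any
  position 39–40: narrow any

3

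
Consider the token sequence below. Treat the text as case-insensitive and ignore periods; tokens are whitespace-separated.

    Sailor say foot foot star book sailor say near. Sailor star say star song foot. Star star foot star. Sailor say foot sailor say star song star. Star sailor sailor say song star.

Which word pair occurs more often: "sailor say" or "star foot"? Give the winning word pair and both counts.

"sailor say": 5 occurrences
"star foot": 1 occurrence

"sailor say" (5 vs 1)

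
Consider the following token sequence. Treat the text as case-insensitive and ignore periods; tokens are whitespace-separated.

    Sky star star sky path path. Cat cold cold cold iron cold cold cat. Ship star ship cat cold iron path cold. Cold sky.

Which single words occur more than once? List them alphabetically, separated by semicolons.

Unigram counts meeting the condition (more than once):
  cat: 3
  cold: 8
  iron: 2
  path: 3
  ship: 2
  sky: 3
  star: 3

cat; cold; iron; path; ship; sky; star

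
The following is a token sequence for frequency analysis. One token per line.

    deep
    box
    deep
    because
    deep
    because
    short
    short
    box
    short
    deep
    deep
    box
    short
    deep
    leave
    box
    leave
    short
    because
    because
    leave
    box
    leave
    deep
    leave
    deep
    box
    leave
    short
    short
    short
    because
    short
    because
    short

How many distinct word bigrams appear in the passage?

18

36 tokens → 35 bigram windows in total.
Repeated bigrams (each contributes count−1 duplicates):
  because short: 3
  box leave: 3
  deep box: 3
  short because: 3
  short short: 3
  box short: 2
  deep because: 2
  deep leave: 2
  … (4 more repeated)
17 duplicate windows → 35 − 17 = 18 distinct.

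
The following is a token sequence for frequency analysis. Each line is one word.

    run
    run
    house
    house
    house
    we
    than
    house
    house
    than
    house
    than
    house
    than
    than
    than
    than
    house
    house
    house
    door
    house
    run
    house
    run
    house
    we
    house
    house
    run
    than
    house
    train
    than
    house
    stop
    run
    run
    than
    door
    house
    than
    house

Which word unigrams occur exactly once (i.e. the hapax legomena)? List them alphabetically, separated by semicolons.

stop; train

Unigram counts meeting the condition (exactly once (i.e. the hapax legomena)):
  stop: 1
  train: 1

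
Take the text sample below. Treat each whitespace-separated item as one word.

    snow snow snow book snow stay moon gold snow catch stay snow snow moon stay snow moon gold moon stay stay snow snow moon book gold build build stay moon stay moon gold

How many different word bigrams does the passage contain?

33 tokens → 32 bigram windows in total.
Repeated bigrams (each contributes count−1 duplicates):
  snow snow: 4
  moon gold: 3
  moon stay: 3
  snow moon: 3
  stay moon: 3
  stay snow: 3
13 duplicate windows → 32 − 13 = 19 distinct.

19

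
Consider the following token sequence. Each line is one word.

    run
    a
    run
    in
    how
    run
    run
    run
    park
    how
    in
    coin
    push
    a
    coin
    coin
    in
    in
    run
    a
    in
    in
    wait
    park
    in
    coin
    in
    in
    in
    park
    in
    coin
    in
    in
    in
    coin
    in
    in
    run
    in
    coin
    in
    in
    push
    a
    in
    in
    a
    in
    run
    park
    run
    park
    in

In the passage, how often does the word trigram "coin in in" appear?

Scanning the 52 overlapping trigram windows for "coin in in":
  position 16–18: coin in in
  position 26–28: coin in in
  position 32–34: coin in in
  position 36–38: coin in in
  position 41–43: coin in in

5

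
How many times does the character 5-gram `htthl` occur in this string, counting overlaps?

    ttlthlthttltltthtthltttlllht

Sliding a length-5 window over the 28 characters (24 positions):
  position 16–20: htthl

1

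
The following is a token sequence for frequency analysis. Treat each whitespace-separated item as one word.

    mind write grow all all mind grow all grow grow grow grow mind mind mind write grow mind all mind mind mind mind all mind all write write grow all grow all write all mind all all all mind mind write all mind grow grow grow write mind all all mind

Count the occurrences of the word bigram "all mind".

Scanning the 50 overlapping bigram windows for "all mind":
  position 5–6: all mind
  position 19–20: all mind
  position 24–25: all mind
  position 34–35: all mind
  position 38–39: all mind
  position 42–43: all mind
  position 50–51: all mind

7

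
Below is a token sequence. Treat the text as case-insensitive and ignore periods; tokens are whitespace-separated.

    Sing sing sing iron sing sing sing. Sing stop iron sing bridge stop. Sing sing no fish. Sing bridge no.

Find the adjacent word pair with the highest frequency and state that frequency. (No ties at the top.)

Bigram frequencies (highest first):
  sing sing: 6
  iron sing: 2
  sing bridge: 2
  sing iron: 1
  sing stop: 1
  stop iron: 1
  … (6 more, each ≤ 1)

"sing sing", 6 times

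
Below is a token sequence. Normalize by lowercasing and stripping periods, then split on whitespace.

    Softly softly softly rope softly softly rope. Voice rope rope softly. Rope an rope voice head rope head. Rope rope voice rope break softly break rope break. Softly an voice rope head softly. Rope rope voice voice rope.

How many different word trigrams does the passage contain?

38 tokens → 36 trigram windows in total.
Repeated trigrams (each contributes count−1 duplicates):
  rope break softly: 2
  rope rope voice: 2
  rope voice rope: 2
  softly softly rope: 2
4 duplicate windows → 36 − 4 = 32 distinct.

32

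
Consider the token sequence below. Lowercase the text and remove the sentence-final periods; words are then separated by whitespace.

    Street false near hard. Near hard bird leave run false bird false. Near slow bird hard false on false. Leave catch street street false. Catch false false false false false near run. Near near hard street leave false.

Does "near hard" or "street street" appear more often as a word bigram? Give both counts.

"near hard" (3 vs 1)

"near hard": 3 occurrences
"street street": 1 occurrence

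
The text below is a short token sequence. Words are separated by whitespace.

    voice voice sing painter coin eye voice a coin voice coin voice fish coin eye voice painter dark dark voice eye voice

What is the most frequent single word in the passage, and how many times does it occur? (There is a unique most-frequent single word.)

Unigram frequencies (highest first):
  voice: 8
  coin: 4
  eye: 3
  painter: 2
  dark: 2
  sing: 1
  … (2 more, each ≤ 1)

"voice", 8 times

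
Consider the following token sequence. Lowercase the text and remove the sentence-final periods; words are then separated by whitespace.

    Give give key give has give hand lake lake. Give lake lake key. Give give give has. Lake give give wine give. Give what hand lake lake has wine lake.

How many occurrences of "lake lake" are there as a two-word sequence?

3

Scanning the 29 overlapping bigram windows for "lake lake":
  position 8–9: lake lake
  position 11–12: lake lake
  position 26–27: lake lake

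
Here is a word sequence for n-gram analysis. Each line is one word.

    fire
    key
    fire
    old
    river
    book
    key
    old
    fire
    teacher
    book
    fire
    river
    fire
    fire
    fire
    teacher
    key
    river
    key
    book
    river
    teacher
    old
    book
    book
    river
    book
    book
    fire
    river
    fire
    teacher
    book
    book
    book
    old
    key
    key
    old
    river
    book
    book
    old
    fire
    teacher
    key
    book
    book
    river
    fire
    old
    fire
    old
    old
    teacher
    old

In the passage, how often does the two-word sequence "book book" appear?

6

Scanning the 56 overlapping bigram windows for "book book":
  position 25–26: book book
  position 28–29: book book
  position 34–35: book book
  position 35–36: book book
  position 42–43: book book
  position 48–49: book book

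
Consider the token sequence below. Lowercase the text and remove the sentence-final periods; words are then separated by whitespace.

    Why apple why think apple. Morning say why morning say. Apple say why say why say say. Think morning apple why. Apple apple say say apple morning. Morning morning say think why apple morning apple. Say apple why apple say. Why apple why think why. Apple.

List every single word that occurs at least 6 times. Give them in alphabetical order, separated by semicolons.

Unigram counts meeting the condition (at least 6 times):
  apple: 13
  morning: 7
  say: 11
  why: 11

apple; morning; say; why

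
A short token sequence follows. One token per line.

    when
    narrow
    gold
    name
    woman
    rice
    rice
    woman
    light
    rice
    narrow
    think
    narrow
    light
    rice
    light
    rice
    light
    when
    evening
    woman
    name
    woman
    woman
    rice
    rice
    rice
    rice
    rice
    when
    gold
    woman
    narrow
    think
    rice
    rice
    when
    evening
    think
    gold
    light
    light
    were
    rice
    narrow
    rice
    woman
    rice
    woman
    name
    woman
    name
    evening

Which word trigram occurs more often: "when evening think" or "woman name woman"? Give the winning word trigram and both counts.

"woman name woman" (2 vs 1)

"when evening think": 1 occurrence
"woman name woman": 2 occurrences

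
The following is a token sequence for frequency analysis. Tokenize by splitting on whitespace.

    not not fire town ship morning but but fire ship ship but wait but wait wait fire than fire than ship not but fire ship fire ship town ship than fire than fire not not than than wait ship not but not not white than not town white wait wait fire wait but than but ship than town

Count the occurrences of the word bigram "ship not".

2

Scanning the 57 overlapping bigram windows for "ship not":
  position 21–22: ship not
  position 39–40: ship not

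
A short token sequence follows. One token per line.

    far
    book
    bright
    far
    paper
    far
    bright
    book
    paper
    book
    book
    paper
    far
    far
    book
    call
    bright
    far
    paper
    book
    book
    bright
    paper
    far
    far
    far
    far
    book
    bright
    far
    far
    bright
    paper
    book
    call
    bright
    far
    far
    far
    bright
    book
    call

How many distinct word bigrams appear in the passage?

42 tokens → 41 bigram windows in total.
Repeated bigrams (each contributes count−1 duplicates):
  far far: 7
  bright far: 4
  book bright: 3
  book call: 3
  far book: 3
  far bright: 3
  paper book: 3
  paper far: 3
  … (6 more repeated)
27 duplicate windows → 41 − 27 = 14 distinct.

14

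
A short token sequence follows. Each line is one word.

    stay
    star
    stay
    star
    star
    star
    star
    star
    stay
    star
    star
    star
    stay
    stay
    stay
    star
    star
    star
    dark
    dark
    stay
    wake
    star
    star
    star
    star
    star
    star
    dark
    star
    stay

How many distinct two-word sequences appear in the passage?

31 tokens → 30 bigram windows in total.
Repeated bigrams (each contributes count−1 duplicates):
  star star: 13
  star stay: 4
  stay star: 4
  star dark: 2
  stay stay: 2
20 duplicate windows → 30 − 20 = 10 distinct.

10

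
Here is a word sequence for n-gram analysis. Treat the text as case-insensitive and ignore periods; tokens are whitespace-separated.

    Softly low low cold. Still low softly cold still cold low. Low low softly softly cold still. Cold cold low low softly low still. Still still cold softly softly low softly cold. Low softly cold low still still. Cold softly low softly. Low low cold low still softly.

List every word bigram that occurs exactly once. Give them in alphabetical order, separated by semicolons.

cold cold; still low; still softly

Bigram counts meeting the condition (exactly once):
  cold cold: 1
  still low: 1
  still softly: 1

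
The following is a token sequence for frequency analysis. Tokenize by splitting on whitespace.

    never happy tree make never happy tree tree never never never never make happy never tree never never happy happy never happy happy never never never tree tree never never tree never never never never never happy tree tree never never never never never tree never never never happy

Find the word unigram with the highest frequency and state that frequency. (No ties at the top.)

Unigram frequencies (highest first):
  never: 28
  tree: 10
  happy: 9
  make: 2

"never", 28 times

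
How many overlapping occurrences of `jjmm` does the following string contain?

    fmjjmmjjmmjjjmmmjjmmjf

Sliding a length-4 window over the 22 characters (19 positions):
  position 3–6: jjmm
  position 7–10: jjmm
  position 12–15: jjmm
  position 17–20: jjmm

4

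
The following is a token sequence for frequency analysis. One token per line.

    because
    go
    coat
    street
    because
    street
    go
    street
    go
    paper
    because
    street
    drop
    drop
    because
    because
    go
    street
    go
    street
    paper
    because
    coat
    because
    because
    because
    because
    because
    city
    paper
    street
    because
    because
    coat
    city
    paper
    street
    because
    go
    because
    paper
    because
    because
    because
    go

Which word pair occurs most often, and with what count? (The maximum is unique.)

"because because", 8 times

Bigram frequencies (highest first):
  because because: 8
  because go: 4
  street because: 3
  street go: 3
  go street: 3
  paper because: 3
  … (16 more, each ≤ 2)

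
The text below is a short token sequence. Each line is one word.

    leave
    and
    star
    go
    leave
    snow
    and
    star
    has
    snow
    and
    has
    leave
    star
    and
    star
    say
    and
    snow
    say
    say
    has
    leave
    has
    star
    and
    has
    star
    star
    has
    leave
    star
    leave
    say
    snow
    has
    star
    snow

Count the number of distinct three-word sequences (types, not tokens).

38 tokens → 36 trigram windows in total.
Repeated trigrams (each contributes count−1 duplicates):
  has leave star: 2
1 duplicate windows → 36 − 1 = 35 distinct.

35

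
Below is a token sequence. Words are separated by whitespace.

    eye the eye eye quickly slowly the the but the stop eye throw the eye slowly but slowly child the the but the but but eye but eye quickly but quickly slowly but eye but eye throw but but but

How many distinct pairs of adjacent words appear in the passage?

40 tokens → 39 bigram windows in total.
Repeated bigrams (each contributes count−1 duplicates):
  but eye: 4
  but but: 3
  the but: 3
  but the: 2
  eye but: 2
  eye quickly: 2
  eye throw: 2
  quickly slowly: 2
  … (3 more repeated)
15 duplicate windows → 39 − 15 = 24 distinct.

24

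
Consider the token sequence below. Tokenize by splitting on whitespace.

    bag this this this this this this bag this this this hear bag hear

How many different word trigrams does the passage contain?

14 tokens → 12 trigram windows in total.
Repeated trigrams (each contributes count−1 duplicates):
  this this this: 5
  bag this this: 2
5 duplicate windows → 12 − 5 = 7 distinct.

7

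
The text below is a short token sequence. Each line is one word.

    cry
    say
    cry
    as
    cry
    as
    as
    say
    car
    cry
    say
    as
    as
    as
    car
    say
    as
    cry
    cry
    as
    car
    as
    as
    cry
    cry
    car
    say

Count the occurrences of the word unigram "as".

Scanning the 27 tokens for "as":
  position 4: as
  position 6: as
  position 7: as
  position 12: as
  position 13: as
  position 14: as
  position 17: as
  position 20: as
  position 22: as
  position 23: as

10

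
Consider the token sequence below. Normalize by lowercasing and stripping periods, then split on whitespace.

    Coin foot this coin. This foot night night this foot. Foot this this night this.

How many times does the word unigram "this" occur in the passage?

6

Scanning the 15 tokens for "this":
  position 3: this
  position 5: this
  position 9: this
  position 12: this
  position 13: this
  position 15: this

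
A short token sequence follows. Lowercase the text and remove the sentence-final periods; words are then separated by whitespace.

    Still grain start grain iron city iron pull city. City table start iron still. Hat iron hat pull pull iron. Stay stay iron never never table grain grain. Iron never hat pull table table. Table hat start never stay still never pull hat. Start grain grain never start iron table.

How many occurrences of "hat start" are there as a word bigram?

2

Scanning the 49 overlapping bigram windows for "hat start":
  position 36–37: hat start
  position 43–44: hat start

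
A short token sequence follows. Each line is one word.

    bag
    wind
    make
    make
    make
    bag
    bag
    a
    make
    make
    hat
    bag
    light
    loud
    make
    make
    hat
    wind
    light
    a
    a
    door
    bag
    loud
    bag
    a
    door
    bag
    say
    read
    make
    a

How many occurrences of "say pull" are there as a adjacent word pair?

Scanning the 31 overlapping bigram windows for "say pull":
  (none found)

0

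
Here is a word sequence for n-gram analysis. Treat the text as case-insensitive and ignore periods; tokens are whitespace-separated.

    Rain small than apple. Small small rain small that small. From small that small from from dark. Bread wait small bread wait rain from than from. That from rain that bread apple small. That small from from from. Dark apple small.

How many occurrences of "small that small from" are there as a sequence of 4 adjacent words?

Scanning the 38 overlapping 4-gram windows for "small that small from":
  position 8–11: small that small from
  position 12–15: small that small from
  position 33–36: small that small from

3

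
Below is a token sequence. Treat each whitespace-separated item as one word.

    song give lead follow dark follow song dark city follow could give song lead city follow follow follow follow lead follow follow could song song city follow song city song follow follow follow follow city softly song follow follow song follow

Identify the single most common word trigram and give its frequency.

Trigram frequencies (highest first):
  follow follow follow: 4
  song follow follow: 2
  song give lead: 1
  give lead follow: 1
  lead follow dark: 1
  follow dark follow: 1
  … (29 more, each ≤ 1)

"follow follow follow", 4 times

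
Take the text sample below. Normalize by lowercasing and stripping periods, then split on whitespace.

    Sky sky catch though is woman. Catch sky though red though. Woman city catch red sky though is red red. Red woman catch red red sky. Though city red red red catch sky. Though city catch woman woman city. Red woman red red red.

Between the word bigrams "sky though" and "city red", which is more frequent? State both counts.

"sky though": 4 occurrences
"city red": 2 occurrences

"sky though" (4 vs 2)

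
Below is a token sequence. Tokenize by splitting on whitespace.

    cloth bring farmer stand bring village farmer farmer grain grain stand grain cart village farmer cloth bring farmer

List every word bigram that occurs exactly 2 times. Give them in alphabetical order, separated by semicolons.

bring farmer; cloth bring; village farmer

Bigram counts meeting the condition (exactly 2 times):
  bring farmer: 2
  cloth bring: 2
  village farmer: 2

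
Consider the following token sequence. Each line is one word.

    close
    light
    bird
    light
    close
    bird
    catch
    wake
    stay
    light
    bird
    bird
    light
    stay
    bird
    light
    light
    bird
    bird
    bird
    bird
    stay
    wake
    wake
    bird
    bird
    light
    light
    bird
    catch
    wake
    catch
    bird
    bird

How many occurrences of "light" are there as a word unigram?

8

Scanning the 34 tokens for "light":
  position 2: light
  position 4: light
  position 10: light
  position 13: light
  position 16: light
  position 17: light
  position 27: light
  position 28: light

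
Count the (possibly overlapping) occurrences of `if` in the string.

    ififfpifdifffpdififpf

6

Sliding a length-2 window over the 21 characters (20 positions):
  position 1–2: if
  position 3–4: if
  position 7–8: if
  position 10–11: if
  position 16–17: if
  position 18–19: if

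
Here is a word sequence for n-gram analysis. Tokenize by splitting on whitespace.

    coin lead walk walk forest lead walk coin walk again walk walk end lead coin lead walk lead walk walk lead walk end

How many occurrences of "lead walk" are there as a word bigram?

Scanning the 22 overlapping bigram windows for "lead walk":
  position 2–3: lead walk
  position 6–7: lead walk
  position 16–17: lead walk
  position 18–19: lead walk
  position 21–22: lead walk

5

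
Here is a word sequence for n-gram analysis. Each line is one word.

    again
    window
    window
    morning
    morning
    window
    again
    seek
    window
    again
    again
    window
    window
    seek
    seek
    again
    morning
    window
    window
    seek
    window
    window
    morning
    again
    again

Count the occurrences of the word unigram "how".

Scanning the 25 tokens for "how":
  (none found)

0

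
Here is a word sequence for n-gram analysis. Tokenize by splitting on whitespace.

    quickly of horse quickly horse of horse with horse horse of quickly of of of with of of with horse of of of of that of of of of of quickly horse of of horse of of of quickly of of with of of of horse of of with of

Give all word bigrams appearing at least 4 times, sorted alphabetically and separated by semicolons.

horse of; of horse; of of; of with

Bigram counts meeting the condition (at least 4 times):
  horse of: 6
  of horse: 4
  of of: 17
  of with: 4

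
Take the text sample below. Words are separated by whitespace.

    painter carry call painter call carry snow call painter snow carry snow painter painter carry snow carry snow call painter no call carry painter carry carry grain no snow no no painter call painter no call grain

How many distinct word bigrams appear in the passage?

37 tokens → 36 bigram windows in total.
Repeated bigrams (each contributes count−1 duplicates):
  call painter: 4
  carry snow: 4
  painter carry: 3
  call carry: 2
  no call: 2
  painter call: 2
  painter no: 2
  snow call: 2
  … (1 more repeated)
14 duplicate windows → 36 − 14 = 22 distinct.

22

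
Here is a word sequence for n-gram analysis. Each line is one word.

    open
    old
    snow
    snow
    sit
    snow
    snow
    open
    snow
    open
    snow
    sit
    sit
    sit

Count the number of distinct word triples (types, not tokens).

11

14 tokens → 12 trigram windows in total.
Repeated trigrams (each contributes count−1 duplicates):
  snow open snow: 2
1 duplicate windows → 12 − 1 = 11 distinct.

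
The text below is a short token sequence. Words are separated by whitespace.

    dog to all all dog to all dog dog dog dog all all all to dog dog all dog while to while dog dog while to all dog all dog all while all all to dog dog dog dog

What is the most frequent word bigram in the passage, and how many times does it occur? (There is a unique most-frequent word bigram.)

"dog dog", 8 times

Bigram frequencies (highest first):
  dog dog: 8
  all dog: 5
  all all: 4
  dog all: 4
  to all: 3
  dog to: 2
  … (8 more, each ≤ 2)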